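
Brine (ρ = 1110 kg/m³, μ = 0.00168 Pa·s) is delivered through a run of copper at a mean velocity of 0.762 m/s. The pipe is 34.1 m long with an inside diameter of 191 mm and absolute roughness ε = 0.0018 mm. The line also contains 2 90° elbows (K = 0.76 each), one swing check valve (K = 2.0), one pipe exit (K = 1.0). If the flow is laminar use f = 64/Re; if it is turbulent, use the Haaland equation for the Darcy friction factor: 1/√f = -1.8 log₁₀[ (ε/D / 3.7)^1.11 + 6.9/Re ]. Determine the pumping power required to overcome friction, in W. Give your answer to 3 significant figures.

P ≈ 54.4 W

Reynolds number Re = ρVD/μ = 1110 · 0.762 · 0.191 / 0.00168 = 9.616e+04.
Re > 4000 → turbulent. Relative roughness ε/D = 1.8e-06/0.191 = 9.42e-06. Haaland: 1/√f = -1.8 log₁₀[(9.42e-06/3.7)^1.11 + 6.9/9.616e+04] = -1.8 log₁₀[6.18e-07 + 7.18e-05] = 7.453, so f = 0.018.
Total minor-loss coefficient ΣK = 2·0.76 + 1·2 + 1·1 = 4.52.
ΔP = [f·L/D + ΣK]·(ρV²/2) = [0.018·34.1/0.191 + 4.52]·(1110·0.762²/2) = [3.214 + 4.52]·322.3 = 2492 Pa.
Q = V·A = 0.762·0.02865 = 0.02183 m³/s.
Pumping power P = QΔP = 0.02183·2492 = 54.42 W = 54.4 W.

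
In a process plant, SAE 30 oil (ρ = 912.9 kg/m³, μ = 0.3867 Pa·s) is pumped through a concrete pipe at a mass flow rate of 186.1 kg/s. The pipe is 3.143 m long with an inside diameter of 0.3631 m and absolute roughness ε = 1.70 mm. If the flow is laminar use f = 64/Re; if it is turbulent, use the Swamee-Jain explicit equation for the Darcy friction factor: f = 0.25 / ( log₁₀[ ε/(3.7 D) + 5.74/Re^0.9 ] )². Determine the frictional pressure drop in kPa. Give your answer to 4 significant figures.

ΔP ≈ 0.5808 kPa

A = πD²/4 = π(0.3631)²/4 = 0.1035 m²; mean velocity V = ṁ/(ρA) = 186.1/(912.9 · 0.1035) = 1.969 m/s.
Reynolds number Re = ρVD/μ = 912.9 · 1.969 · 0.3631 / 0.387 = 1688.
Re < 2300 → laminar flow, so f = 64/Re = 64/1688 = 0.03792 (the turbulent correlation is not needed).
Darcy-Weisbach: ΔP = f(L/D)(ρV²/2) = 0.03792·(3.143/0.3631)·(912.9·1.969²/2) = 0.03792·8.656·1769 = 580.8 Pa.
ΔP = 580.8 Pa = 0.5808 kPa.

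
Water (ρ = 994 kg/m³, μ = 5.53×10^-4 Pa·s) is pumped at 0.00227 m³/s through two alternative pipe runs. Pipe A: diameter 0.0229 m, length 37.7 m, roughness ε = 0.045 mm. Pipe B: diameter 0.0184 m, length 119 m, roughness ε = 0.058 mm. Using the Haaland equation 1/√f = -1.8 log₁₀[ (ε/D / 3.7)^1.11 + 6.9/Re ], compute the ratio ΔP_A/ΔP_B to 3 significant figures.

ΔP_A/ΔP_B ≈ 0.0945

Pipe A: V = Q/A = 0.00227/0.0004119 = 5.511 m/s; Re = 2.269e+05; ε/D = 0.00197; Haaland → f = 0.02406; ΔP_A = f(L/D)(ρV²/2) = 5.98e+05 Pa.
Pipe B: V = Q/A = 0.00227/0.0002659 = 8.537 m/s; Re = 2.823e+05; ε/D = 0.00315; Haaland → f = 0.027; ΔP_B = f(L/D)(ρV²/2) = 6.325e+06 Pa.
ΔP_A/ΔP_B = 5.98e+05/6.325e+06 = 0.0945.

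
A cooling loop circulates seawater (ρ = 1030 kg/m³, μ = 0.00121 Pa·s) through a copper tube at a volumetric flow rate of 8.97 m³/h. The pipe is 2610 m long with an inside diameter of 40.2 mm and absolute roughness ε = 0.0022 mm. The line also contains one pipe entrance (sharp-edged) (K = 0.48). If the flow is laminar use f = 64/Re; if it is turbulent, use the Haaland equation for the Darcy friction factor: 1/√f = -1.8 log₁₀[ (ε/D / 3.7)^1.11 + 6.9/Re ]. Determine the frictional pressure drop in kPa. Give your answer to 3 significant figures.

ΔP ≈ 2520 kPa

Q = 8.97 m³/h = 8.97/3600 = 0.002492 m³/s.
Cross-sectional area A = πD²/4 = π(0.0402)²/4 = 0.001269 m²; mean velocity V = Q/A = 0.002492/0.001269 = 1.963 m/s.
Reynolds number Re = ρVD/μ = 1030 · 1.963 · 0.0402 / 0.00121 = 6.718e+04.
Re > 4000 → turbulent. Relative roughness ε/D = 2.2e-06/0.0402 = 5.47e-05. Haaland: 1/√f = -1.8 log₁₀[(5.47e-05/3.7)^1.11 + 6.9/6.718e+04] = -1.8 log₁₀[4.35e-06 + 0.000103] = 7.147, so f = 0.01958.
Total minor-loss coefficient ΣK = 1·0.48 = 0.48.
ΔP = [f·L/D + ΣK]·(ρV²/2) = [0.01958·2610/0.0402 + 0.48]·(1030·1.963²/2) = [1271 + 0.48]·1985 = 2.524e+06 Pa.
ΔP = 2.524e+06 Pa = 2520 kPa.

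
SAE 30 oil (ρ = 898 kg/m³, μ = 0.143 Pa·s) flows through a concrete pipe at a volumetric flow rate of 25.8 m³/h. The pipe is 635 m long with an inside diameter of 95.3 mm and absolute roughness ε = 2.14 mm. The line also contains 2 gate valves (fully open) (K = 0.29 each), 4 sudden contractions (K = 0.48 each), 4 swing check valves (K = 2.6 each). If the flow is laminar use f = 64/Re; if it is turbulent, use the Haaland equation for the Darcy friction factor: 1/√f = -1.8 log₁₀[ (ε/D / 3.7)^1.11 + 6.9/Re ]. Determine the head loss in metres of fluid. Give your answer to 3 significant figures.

h_f ≈ 37.2 m

Q = 25.8 m³/h = 25.8/3600 = 0.007167 m³/s.
Cross-sectional area A = πD²/4 = π(0.0953)²/4 = 0.007133 m²; mean velocity V = Q/A = 0.007167/0.007133 = 1.005 m/s.
Reynolds number Re = ρVD/μ = 898 · 1.005 · 0.0953 / 0.143 = 601.3.
Re < 2300 → laminar flow, so f = 64/Re = 64/601.3 = 0.1064 (the turbulent correlation is not needed).
Total minor-loss coefficient ΣK = 2·0.29 + 4·0.48 + 4·2.6 = 12.9.
ΔP = [f·L/D + ΣK]·(ρV²/2) = [0.1064·635/0.0953 + 12.9]·(898·1.005²/2) = [709.2 + 12.9]·453.2 = 3.273e+05 Pa.
Head loss h_f = ΔP/(ρg) = 3.273e+05/(898·9.81) = 37.2 m.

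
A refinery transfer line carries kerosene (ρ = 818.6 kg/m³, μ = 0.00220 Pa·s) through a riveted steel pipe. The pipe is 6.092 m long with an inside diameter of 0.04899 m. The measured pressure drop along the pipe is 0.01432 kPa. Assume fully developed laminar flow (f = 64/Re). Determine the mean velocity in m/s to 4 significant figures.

For laminar flow, f = 64/Re with Re = ρVD/μ, so Darcy-Weisbach reduces to ΔP = 32μLV/D². Solving for V: V = ΔP·D²/(32μL) = 14.32·(0.04899)²/(32·0.0022·6.092) = 0.08014 m/s.
Check: Re = ρVD/μ = 818.6·0.08014·0.04899/0.0022 = 1461 < 2300, so the laminar assumption holds.

V ≈ 0.08014 m/s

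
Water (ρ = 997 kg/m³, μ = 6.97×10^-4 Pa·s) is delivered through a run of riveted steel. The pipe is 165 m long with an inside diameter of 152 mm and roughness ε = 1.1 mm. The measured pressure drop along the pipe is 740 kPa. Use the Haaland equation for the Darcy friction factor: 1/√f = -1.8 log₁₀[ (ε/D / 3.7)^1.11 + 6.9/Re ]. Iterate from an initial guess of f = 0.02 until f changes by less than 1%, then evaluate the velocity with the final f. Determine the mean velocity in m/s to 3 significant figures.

Rearranging Darcy-Weisbach: V = √(2·ΔP·D/(f·L·ρ)). With ε/D = 0.0011/0.152 = 0.00724, iterate starting from f = 0.02:
  f = 0.02 → V = √(2·7.4e+05·0.152/(0.02·165·997)) = 8.269 m/s; Re = ρVD/μ = 1.798e+06; f → 0.03418
  f = 0.03418 → V = 6.325 m/s; Re = 1.375e+06; f → 0.03419
Converged (Δf/f < 1%). With the final f = 0.03419: V = √(2·7.4e+05·0.152/(0.03419·165·997)) = 6.324 m/s.

V ≈ 6.32 m/s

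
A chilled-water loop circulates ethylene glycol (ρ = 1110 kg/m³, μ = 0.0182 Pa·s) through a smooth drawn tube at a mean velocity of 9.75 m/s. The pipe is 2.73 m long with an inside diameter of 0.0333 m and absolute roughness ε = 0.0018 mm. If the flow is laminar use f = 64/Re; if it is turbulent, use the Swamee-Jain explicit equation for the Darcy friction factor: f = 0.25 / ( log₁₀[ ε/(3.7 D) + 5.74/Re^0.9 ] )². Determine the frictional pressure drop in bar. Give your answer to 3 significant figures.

Reynolds number Re = ρVD/μ = 1110 · 9.75 · 0.0333 / 0.0182 = 1.98e+04.
Re > 4000 → turbulent. Relative roughness ε/D = 1.8e-06/0.0333 = 5.41e-05. Swamee-Jain: f = 0.25/(log₁₀[5.41e-05/3.7 + 5.74/1.98e+04^0.9])² = 0.25/(log₁₀[1.46e-05 + 0.00078])² = 0.25/(-3.1)² = 0.02601.
Darcy-Weisbach: ΔP = f(L/D)(ρV²/2) = 0.02601·(2.73/0.0333)·(1110·9.75²/2) = 0.02601·81.98·5.276e+04 = 1.125e+05 Pa.
ΔP = 1.125e+05 Pa = 1.13 bar.

ΔP ≈ 1.13 bar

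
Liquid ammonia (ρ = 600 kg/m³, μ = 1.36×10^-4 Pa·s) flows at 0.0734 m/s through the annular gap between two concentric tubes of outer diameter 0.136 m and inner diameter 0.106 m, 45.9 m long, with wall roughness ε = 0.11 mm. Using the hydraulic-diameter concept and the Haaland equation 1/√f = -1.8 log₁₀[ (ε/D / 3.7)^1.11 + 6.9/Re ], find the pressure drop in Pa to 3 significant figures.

ΔP ≈ 88.9 Pa

Hydraulic diameter D_h = 4A/P = D_o - D_i = 0.136 - 0.106 = 0.03 m.
Re = ρVD_h/μ = 600·0.0734·0.03/0.000136 = 9715.
ε/D_h = 0.00011/0.03 = 0.00367; Haaland gives 1/√f = -1.8 log₁₀[0.000463+0.00071] = 5.275, so f = 0.03594.
ΔP = f(L/D_h)(ρV²/2) = 0.03594·45.9/0.03·1.616 = 88.87 Pa.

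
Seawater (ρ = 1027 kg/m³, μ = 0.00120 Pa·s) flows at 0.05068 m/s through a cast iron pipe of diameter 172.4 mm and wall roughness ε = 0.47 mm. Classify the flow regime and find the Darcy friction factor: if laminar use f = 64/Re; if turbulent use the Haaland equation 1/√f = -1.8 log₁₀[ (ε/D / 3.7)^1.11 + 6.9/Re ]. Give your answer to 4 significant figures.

Re = ρVD/μ = 1027·0.05068·0.1724/0.0012 = 7478.
Re > 4000 → turbulent. ε/D = 0.00047/0.1724 = 0.00273; Haaland: 1/√f = -1.8 log₁₀[0.000333 + 0.000923] = 5.222, so f = 0.03667.

f ≈ 0.03667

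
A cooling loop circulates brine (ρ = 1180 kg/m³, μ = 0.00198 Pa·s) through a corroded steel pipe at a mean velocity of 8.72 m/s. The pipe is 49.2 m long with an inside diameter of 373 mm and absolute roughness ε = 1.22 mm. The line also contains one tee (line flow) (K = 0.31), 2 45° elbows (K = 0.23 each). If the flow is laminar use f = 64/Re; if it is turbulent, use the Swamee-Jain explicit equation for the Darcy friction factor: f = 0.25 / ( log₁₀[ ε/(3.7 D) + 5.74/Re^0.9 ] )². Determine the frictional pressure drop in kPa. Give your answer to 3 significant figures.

Reynolds number Re = ρVD/μ = 1180 · 8.72 · 0.373 / 0.00198 = 1.938e+06.
Re > 4000 → turbulent. Relative roughness ε/D = 0.00122/0.373 = 0.00327. Swamee-Jain: f = 0.25/(log₁₀[0.00327/3.7 + 5.74/1.938e+06^0.9])² = 0.25/(log₁₀[0.000884 + 1.26e-05])² = 0.25/(-3.047)² = 0.02692.
Total minor-loss coefficient ΣK = 1·0.31 + 2·0.23 = 0.77.
ΔP = [f·L/D + ΣK]·(ρV²/2) = [0.02692·49.2/0.373 + 0.77]·(1180·8.72²/2) = [3.551 + 0.77]·4.486e+04 = 1.938e+05 Pa.
ΔP = 1.938e+05 Pa = 194 kPa.

ΔP ≈ 194 kPa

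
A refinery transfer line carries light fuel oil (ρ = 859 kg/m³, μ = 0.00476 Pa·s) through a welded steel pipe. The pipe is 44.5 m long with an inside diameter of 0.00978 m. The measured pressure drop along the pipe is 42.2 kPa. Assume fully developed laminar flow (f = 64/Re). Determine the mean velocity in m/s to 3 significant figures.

For laminar flow, f = 64/Re with Re = ρVD/μ, so Darcy-Weisbach reduces to ΔP = 32μLV/D². Solving for V: V = ΔP·D²/(32μL) = 4.22e+04·(0.00978)²/(32·0.00476·44.5) = 0.5955 m/s.
Check: Re = ρVD/μ = 859·0.5955·0.00978/0.00476 = 1051 < 2300, so the laminar assumption holds.

V ≈ 0.595 m/s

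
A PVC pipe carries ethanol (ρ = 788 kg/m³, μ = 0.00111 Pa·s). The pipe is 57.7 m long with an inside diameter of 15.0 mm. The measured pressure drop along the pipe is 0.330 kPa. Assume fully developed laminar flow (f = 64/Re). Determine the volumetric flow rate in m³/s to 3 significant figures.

For laminar flow, f = 64/Re with Re = ρVD/μ, so Darcy-Weisbach reduces to ΔP = 32μLV/D². Solving for V: V = ΔP·D²/(32μL) = 330·(0.015)²/(32·0.00111·57.7) = 0.03623 m/s.
Check: Re = ρVD/μ = 788·0.03623·0.015/0.00111 = 385.8 < 2300, so the laminar assumption holds.
Q = V·A = 0.03623·(π/4·0.015²) = 6.402e-06 m³/s = 6.40×10^-6 m³/s.

Q ≈ 6.40×10^-6 m³/s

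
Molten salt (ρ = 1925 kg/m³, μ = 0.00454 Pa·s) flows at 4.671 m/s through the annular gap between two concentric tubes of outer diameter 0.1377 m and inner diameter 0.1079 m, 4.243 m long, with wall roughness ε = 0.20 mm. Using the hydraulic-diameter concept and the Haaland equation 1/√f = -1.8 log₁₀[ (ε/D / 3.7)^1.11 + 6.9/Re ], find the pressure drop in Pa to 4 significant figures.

Hydraulic diameter D_h = 4A/P = D_o - D_i = 0.1377 - 0.1079 = 0.0298 m.
Re = ρVD_h/μ = 1925·4.671·0.0298/0.00454 = 5.902e+04.
ε/D_h = 0.0002/0.0298 = 0.00671; Haaland gives 1/√f = -1.8 log₁₀[0.000906+0.000117] = 5.382, so f = 0.03452.
ΔP = f(L/D_h)(ρV²/2) = 0.03452·4.243/0.0298·2.1e+04 = 1.032e+05 Pa.

ΔP ≈ 103200 Pa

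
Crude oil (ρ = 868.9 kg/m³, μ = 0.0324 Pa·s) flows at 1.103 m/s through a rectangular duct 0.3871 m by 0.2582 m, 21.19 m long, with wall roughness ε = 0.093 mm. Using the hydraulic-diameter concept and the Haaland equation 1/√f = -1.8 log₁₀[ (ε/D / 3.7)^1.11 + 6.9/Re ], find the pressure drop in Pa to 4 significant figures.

Hydraulic diameter D_h = 4A/P = 4·(0.3871·0.2582)/(2·(0.3871+0.2582)) = 0.3998/1.291 = 0.3098 m.
Re = ρVD_h/μ = 868.9·1.103·0.3098/0.0324 = 9163.
ε/D_h = 9.3e-05/0.3098 = 0.0003; Haaland gives 1/√f = -1.8 log₁₀[2.88e-05+0.000753] = 5.592, so f = 0.03197.
ΔP = f(L/D_h)(ρV²/2) = 0.03197·21.19/0.3098·528.6 = 1156 Pa.

ΔP ≈ 1156 Pa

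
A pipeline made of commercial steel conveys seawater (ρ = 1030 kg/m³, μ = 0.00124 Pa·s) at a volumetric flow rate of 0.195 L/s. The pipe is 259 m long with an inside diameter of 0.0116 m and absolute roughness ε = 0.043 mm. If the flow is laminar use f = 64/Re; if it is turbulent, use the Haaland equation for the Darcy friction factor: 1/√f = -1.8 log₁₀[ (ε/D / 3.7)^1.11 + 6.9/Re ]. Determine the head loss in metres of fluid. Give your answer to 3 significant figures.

h_f ≈ 127 m

Q = 0.195 L/s = 0.195/1000 = 0.000195 m³/s.
Cross-sectional area A = πD²/4 = π(0.0116)²/4 = 0.0001057 m²; mean velocity V = Q/A = 0.000195/0.0001057 = 1.845 m/s.
Reynolds number Re = ρVD/μ = 1030 · 1.845 · 0.0116 / 0.00124 = 1.778e+04.
Re > 4000 → turbulent. Relative roughness ε/D = 4.3e-05/0.0116 = 0.00371. Haaland: 1/√f = -1.8 log₁₀[(0.00371/3.7)^1.11 + 6.9/1.778e+04] = -1.8 log₁₀[0.000469 + 0.000388] = 5.521, so f = 0.03281.
Darcy-Weisbach: ΔP = f(L/D)(ρV²/2) = 0.03281·(259/0.0116)·(1030·1.845²/2) = 0.03281·2.233e+04·1753 = 1.284e+06 Pa.
Head loss h_f = ΔP/(ρg) = 1.284e+06/(1030·9.81) = 127 m.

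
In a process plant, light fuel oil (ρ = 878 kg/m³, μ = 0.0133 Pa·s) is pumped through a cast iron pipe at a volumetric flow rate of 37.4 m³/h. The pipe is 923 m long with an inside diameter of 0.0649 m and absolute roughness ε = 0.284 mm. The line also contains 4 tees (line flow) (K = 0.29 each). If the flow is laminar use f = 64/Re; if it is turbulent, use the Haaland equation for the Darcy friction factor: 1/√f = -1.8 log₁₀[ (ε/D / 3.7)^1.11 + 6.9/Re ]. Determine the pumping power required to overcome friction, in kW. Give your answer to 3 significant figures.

P ≈ 22.5 kW

Q = 37.4 m³/h = 37.4/3600 = 0.01039 m³/s.
Cross-sectional area A = πD²/4 = π(0.0649)²/4 = 0.003308 m²; mean velocity V = Q/A = 0.01039/0.003308 = 3.14 m/s.
Reynolds number Re = ρVD/μ = 878 · 3.14 · 0.0649 / 0.0133 = 1.345e+04.
Re > 4000 → turbulent. Relative roughness ε/D = 0.000284/0.0649 = 0.00438. Haaland: 1/√f = -1.8 log₁₀[(0.00438/3.7)^1.11 + 6.9/1.345e+04] = -1.8 log₁₀[0.000563 + 0.000513] = 5.343, so f = 0.03504.
Total minor-loss coefficient ΣK = 4·0.29 = 1.16.
ΔP = [f·L/D + ΣK]·(ρV²/2) = [0.03504·923/0.0649 + 1.16]·(878·3.14²/2) = [498.3 + 1.16]·4330 = 2.162e+06 Pa.
Pumping power P = QΔP = 0.01039·2.162e+06 = 22460 W = 22.5 kW.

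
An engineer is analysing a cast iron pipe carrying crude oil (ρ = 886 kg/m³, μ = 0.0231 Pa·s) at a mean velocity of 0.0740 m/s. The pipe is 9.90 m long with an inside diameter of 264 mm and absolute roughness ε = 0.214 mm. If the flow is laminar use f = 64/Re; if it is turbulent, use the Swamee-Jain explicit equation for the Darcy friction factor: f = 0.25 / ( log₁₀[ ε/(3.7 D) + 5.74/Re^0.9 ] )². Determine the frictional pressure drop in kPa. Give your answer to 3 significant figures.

ΔP ≈ 0.00777 kPa

Reynolds number Re = ρVD/μ = 886 · 0.074 · 0.264 / 0.0231 = 749.3.
Re < 2300 → laminar flow, so f = 64/Re = 64/749.3 = 0.08541 (the turbulent correlation is not needed).
Darcy-Weisbach: ΔP = f(L/D)(ρV²/2) = 0.08541·(9.9/0.264)·(886·0.074²/2) = 0.08541·37.5·2.426 = 7.77 Pa.
ΔP = 7.77 Pa = 0.00777 kPa.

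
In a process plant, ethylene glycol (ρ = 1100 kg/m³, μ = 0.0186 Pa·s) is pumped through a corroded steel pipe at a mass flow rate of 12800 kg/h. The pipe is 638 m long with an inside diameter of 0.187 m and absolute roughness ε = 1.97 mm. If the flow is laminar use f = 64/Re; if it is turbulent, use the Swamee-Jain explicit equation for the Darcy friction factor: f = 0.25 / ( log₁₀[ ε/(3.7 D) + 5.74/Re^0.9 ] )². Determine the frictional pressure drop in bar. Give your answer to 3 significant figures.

ΔP ≈ 0.0128 bar

ṁ = 12800 kg/h = 12800/3600 = 3.556 kg/s.
A = πD²/4 = π(0.187)²/4 = 0.02746 m²; mean velocity V = ṁ/(ρA) = 3.556/(1100 · 0.02746) = 0.1177 m/s.
Reynolds number Re = ρVD/μ = 1100 · 0.1177 · 0.187 / 0.0186 = 1302.
Re < 2300 → laminar flow, so f = 64/Re = 64/1302 = 0.04917 (the turbulent correlation is not needed).
Darcy-Weisbach: ΔP = f(L/D)(ρV²/2) = 0.04917·(638/0.187)·(1100·0.1177²/2) = 0.04917·3412·7.618 = 1278 Pa.
ΔP = 1278 Pa = 0.0128 bar.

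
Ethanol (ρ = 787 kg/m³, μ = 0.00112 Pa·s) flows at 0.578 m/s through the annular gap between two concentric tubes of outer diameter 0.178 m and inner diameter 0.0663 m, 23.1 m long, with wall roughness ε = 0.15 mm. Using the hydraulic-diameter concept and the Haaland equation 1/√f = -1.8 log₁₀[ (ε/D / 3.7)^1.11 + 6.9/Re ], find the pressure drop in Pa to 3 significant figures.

ΔP ≈ 678 Pa

Hydraulic diameter D_h = 4A/P = D_o - D_i = 0.178 - 0.0663 = 0.1117 m.
Re = ρVD_h/μ = 787·0.578·0.1117/0.00112 = 4.537e+04.
ε/D_h = 0.00015/0.1117 = 0.00134; Haaland gives 1/√f = -1.8 log₁₀[0.000152+0.000152] = 6.331, so f = 0.02495.
ΔP = f(L/D_h)(ρV²/2) = 0.02495·23.1/0.1117·131.5 = 678.3 Pa.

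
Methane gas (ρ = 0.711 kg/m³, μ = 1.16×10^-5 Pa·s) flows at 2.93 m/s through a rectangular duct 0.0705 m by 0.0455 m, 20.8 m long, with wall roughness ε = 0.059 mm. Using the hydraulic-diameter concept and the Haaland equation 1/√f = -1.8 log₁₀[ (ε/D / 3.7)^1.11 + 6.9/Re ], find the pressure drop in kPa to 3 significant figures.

ΔP ≈ 0.0371 kPa

Hydraulic diameter D_h = 4A/P = 4·(0.0705·0.0455)/(2·(0.0705+0.0455)) = 0.01283/0.232 = 0.05531 m.
Re = ρVD_h/μ = 0.711·2.93·0.05531/1.16e-05 = 9932.
ε/D_h = 5.9e-05/0.05531 = 0.00107; Haaland gives 1/√f = -1.8 log₁₀[0.000118+0.000695] = 5.562, so f = 0.03232.
ΔP = f(L/D_h)(ρV²/2) = 0.03232·20.8/0.05531·3.052 = 37.1 Pa.
ΔP = 0.0371 kPa.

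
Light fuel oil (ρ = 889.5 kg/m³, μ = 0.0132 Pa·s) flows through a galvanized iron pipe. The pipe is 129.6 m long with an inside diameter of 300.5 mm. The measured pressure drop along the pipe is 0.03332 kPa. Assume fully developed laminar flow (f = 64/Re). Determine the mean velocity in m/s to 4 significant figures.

For laminar flow, f = 64/Re with Re = ρVD/μ, so Darcy-Weisbach reduces to ΔP = 32μLV/D². Solving for V: V = ΔP·D²/(32μL) = 33.32·(0.3005)²/(32·0.0132·129.6) = 0.05496 m/s.
Check: Re = ρVD/μ = 889.5·0.05496·0.3005/0.0132 = 1113 < 2300, so the laminar assumption holds.

V ≈ 0.05496 m/s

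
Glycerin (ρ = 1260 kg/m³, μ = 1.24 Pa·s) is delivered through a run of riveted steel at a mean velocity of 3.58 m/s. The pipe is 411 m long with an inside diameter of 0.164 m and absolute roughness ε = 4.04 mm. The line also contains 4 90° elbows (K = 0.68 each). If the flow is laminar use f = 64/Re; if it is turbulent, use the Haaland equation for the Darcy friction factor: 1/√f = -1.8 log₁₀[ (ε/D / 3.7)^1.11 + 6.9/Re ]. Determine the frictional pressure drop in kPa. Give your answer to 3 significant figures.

ΔP ≈ 2190 kPa

Reynolds number Re = ρVD/μ = 1260 · 3.58 · 0.164 / 1.24 = 596.6.
Re < 2300 → laminar flow, so f = 64/Re = 64/596.6 = 0.1073 (the turbulent correlation is not needed).
Total minor-loss coefficient ΣK = 4·0.68 = 2.72.
ΔP = [f·L/D + ΣK]·(ρV²/2) = [0.1073·411/0.164 + 2.72]·(1260·3.58²/2) = [268.8 + 2.72]·8074 = 2.193e+06 Pa.
ΔP = 2.193e+06 Pa = 2190 kPa.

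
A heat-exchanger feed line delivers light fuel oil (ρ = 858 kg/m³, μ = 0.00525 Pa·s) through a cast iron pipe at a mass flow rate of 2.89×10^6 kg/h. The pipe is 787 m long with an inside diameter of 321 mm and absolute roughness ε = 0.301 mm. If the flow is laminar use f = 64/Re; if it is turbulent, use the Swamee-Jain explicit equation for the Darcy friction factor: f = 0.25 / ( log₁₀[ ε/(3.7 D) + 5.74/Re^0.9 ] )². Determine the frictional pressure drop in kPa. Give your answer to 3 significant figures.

ṁ = 2.89×10^6 kg/h = 2.89×10^6/3600 = 802.8 kg/s.
A = πD²/4 = π(0.321)²/4 = 0.08093 m²; mean velocity V = ṁ/(ρA) = 802.8/(858 · 0.08093) = 11.56 m/s.
Reynolds number Re = ρVD/μ = 858 · 11.56 · 0.321 / 0.00525 = 6.065e+05.
Re > 4000 → turbulent. Relative roughness ε/D = 0.000301/0.321 = 0.000938. Swamee-Jain: f = 0.25/(log₁₀[0.000938/3.7 + 5.74/6.065e+05^0.9])² = 0.25/(log₁₀[0.000253 + 3.58e-05])² = 0.25/(-3.539)² = 0.01996.
Darcy-Weisbach: ΔP = f(L/D)(ρV²/2) = 0.01996·(787/0.321)·(858·11.56²/2) = 0.01996·2452·5.734e+04 = 2.807e+06 Pa.
ΔP = 2.807e+06 Pa = 2810 kPa.

ΔP ≈ 2810 kPa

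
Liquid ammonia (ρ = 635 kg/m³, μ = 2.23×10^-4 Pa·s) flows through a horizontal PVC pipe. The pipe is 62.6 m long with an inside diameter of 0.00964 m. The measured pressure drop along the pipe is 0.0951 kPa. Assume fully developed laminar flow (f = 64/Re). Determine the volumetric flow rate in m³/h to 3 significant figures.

For laminar flow, f = 64/Re with Re = ρVD/μ, so Darcy-Weisbach reduces to ΔP = 32μLV/D². Solving for V: V = ΔP·D²/(32μL) = 95.1·(0.00964)²/(32·0.000223·62.6) = 0.01978 m/s.
Check: Re = ρVD/μ = 635·0.01978·0.00964/0.000223 = 543.1 < 2300, so the laminar assumption holds.
Q = V·A = 0.01978·(π/4·0.00964²) = 1.444e-06 m³/s = 0.00520 m³/h.

Q ≈ 0.00520 m³/h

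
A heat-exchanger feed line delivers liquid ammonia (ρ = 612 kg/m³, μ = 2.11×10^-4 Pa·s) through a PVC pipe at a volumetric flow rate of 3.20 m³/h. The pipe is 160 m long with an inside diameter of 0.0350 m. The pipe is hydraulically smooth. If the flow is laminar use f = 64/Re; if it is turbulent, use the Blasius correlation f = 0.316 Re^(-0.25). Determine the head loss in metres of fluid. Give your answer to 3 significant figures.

Q = 3.20 m³/h = 3.20/3600 = 0.0008889 m³/s.
Cross-sectional area A = πD²/4 = π(0.035)²/4 = 0.0009621 m²; mean velocity V = Q/A = 0.0008889/0.0009621 = 0.9239 m/s.
Reynolds number Re = ρVD/μ = 612 · 0.9239 · 0.035 / 0.000211 = 9.379e+04.
Re > 4000 → turbulent. Smooth-pipe (Blasius): f = 0.316 Re^(-0.25) = 0.316/(9.379e+04)^0.25 = 0.01806.
Darcy-Weisbach: ΔP = f(L/D)(ρV²/2) = 0.01806·(160/0.035)·(612·0.9239²/2) = 0.01806·4571·261.2 = 2.156e+04 Pa.
Head loss h_f = ΔP/(ρg) = 2.156e+04/(612·9.81) = 3.59 m.

h_f ≈ 3.59 m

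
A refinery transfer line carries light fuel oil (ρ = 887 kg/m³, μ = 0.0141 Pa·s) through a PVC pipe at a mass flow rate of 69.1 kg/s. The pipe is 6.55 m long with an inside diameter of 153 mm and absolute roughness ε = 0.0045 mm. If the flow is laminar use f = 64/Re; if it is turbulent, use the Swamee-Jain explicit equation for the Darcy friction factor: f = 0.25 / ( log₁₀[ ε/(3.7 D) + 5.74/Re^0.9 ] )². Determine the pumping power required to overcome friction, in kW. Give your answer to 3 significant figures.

A = πD²/4 = π(0.153)²/4 = 0.01839 m²; mean velocity V = ṁ/(ρA) = 69.1/(887 · 0.01839) = 4.237 m/s.
Reynolds number Re = ρVD/μ = 887 · 4.237 · 0.153 / 0.0141 = 4.078e+04.
Re > 4000 → turbulent. Relative roughness ε/D = 4.5e-06/0.153 = 2.94e-05. Swamee-Jain: f = 0.25/(log₁₀[2.94e-05/3.7 + 5.74/4.078e+04^0.9])² = 0.25/(log₁₀[7.95e-06 + 0.000407])² = 0.25/(-3.382)² = 0.02186.
Darcy-Weisbach: ΔP = f(L/D)(ρV²/2) = 0.02186·(6.55/0.153)·(887·4.237²/2) = 0.02186·42.81·7963 = 7450 Pa.
Q = ṁ/ρ = 69.1/887 = 0.0779 m³/s.
Pumping power P = QΔP = 0.0779·7450 = 580.4 W = 0.580 kW.

P ≈ 0.580 kW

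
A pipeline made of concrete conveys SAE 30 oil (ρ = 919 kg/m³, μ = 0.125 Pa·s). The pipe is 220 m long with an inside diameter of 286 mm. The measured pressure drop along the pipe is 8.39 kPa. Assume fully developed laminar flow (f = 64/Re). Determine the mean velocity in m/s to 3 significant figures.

V ≈ 0.780 m/s

For laminar flow, f = 64/Re with Re = ρVD/μ, so Darcy-Weisbach reduces to ΔP = 32μLV/D². Solving for V: V = ΔP·D²/(32μL) = 8390·(0.286)²/(32·0.125·220) = 0.7799 m/s.
Check: Re = ρVD/μ = 919·0.7799·0.286/0.125 = 1640 < 2300, so the laminar assumption holds.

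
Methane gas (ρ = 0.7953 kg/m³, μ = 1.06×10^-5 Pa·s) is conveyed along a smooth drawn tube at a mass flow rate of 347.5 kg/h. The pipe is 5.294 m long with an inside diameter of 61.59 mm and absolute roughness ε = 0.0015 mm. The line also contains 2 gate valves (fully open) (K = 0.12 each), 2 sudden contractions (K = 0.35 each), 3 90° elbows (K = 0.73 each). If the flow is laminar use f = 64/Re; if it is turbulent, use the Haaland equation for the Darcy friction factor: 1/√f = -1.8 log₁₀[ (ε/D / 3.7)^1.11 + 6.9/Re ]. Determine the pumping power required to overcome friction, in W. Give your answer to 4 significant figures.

P ≈ 359.7 W

ṁ = 347.5 kg/h = 347.5/3600 = 0.09653 kg/s.
A = πD²/4 = π(0.06159)²/4 = 0.002979 m²; mean velocity V = ṁ/(ρA) = 0.09653/(0.7953 · 0.002979) = 40.74 m/s.
Reynolds number Re = ρVD/μ = 0.7953 · 40.74 · 0.06159 / 1.06e-05 = 1.883e+05.
Re > 4000 → turbulent. Relative roughness ε/D = 1.5e-06/0.06159 = 2.44e-05. Haaland: 1/√f = -1.8 log₁₀[(2.44e-05/3.7)^1.11 + 6.9/1.883e+05] = -1.8 log₁₀[1.77e-06 + 3.67e-05] = 7.948, so f = 0.01583.
Total minor-loss coefficient ΣK = 2·0.12 + 2·0.35 + 3·0.73 = 3.13.
ΔP = [f·L/D + ΣK]·(ρV²/2) = [0.01583·5.294/0.06159 + 3.13]·(0.7953·40.74²/2) = [1.361 + 3.13]·660 = 2964 Pa.
Q = ṁ/ρ = 0.09653/0.7953 = 0.1214 m³/s.
Pumping power P = QΔP = 0.1214·2964 = 359.72 W = 359.7 W.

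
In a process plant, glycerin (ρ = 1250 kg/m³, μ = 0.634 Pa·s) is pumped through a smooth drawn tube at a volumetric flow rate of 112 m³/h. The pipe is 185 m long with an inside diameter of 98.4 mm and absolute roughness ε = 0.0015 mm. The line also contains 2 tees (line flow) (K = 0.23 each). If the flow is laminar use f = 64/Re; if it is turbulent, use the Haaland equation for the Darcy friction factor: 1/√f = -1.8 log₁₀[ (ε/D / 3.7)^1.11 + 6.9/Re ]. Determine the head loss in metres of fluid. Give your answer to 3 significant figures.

h_f ≈ 130 m

Q = 112 m³/h = 112/3600 = 0.03111 m³/s.
Cross-sectional area A = πD²/4 = π(0.0984)²/4 = 0.007605 m²; mean velocity V = Q/A = 0.03111/0.007605 = 4.091 m/s.
Reynolds number Re = ρVD/μ = 1250 · 4.091 · 0.0984 / 0.634 = 793.7.
Re < 2300 → laminar flow, so f = 64/Re = 64/793.7 = 0.08064 (the turbulent correlation is not needed).
Total minor-loss coefficient ΣK = 2·0.23 = 0.46.
ΔP = [f·L/D + ΣK]·(ρV²/2) = [0.08064·185/0.0984 + 0.46]·(1250·4.091²/2) = [151.6 + 0.46]·1.046e+04 = 1.591e+06 Pa.
Head loss h_f = ΔP/(ρg) = 1.591e+06/(1250·9.81) = 130 m.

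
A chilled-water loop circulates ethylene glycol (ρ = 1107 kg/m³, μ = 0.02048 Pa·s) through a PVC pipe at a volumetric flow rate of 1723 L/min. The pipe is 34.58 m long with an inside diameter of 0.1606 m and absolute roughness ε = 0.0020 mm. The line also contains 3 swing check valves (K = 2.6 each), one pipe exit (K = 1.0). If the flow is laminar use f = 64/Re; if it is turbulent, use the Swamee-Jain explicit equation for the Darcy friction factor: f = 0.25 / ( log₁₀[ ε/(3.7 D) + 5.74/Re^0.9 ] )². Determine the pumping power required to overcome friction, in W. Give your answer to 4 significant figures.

P ≈ 482.6 W

Q = 1723 L/min = 1723/60000 = 0.02872 m³/s.
Cross-sectional area A = πD²/4 = π(0.1606)²/4 = 0.02026 m²; mean velocity V = Q/A = 0.02872/0.02026 = 1.418 m/s.
Reynolds number Re = ρVD/μ = 1107 · 1.418 · 0.1606 / 0.0205 = 1.231e+04.
Re > 4000 → turbulent. Relative roughness ε/D = 2e-06/0.1606 = 1.25e-05. Swamee-Jain: f = 0.25/(log₁₀[1.25e-05/3.7 + 5.74/1.231e+04^0.9])² = 0.25/(log₁₀[3.37e-06 + 0.0012])² = 0.25/(-2.921)² = 0.0293.
Total minor-loss coefficient ΣK = 3·2.6 + 1·1 = 8.8.
ΔP = [f·L/D + ΣK]·(ρV²/2) = [0.0293·34.58/0.1606 + 8.8]·(1107·1.418²/2) = [6.309 + 8.8]·1112 = 1.681e+04 Pa.
Pumping power P = QΔP = 0.02872·1.681e+04 = 482.61 W = 482.6 W.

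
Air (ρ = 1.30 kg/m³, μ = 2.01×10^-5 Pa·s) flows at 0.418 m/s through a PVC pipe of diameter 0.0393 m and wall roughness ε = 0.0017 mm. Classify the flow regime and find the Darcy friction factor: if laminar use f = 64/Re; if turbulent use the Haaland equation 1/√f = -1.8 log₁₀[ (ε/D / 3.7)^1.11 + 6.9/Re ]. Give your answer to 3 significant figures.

Re = ρVD/μ = 1.3·0.418·0.0393/2.01e-05 = 1062.
Re < 2300 → laminar, so f = 64/Re = 0.06024 (roughness is irrelevant in laminar flow).

f ≈ 0.0602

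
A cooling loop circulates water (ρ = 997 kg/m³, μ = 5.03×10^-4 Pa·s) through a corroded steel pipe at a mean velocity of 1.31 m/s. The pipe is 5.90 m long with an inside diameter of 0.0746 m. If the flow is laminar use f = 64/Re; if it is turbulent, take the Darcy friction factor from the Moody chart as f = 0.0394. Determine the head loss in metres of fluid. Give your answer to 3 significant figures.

Reynolds number Re = ρVD/μ = 997 · 1.31 · 0.0746 / 0.000503 = 1.937e+05.
Re > 4000 → turbulent; use the Moody-chart value f = 0.0394.
Darcy-Weisbach: ΔP = f(L/D)(ρV²/2) = 0.0394·(5.9/0.0746)·(997·1.31²/2) = 0.0394·79.09·855.5 = 2666 Pa.
Head loss h_f = ΔP/(ρg) = 2666/(997·9.81) = 0.273 m.

h_f ≈ 0.273 m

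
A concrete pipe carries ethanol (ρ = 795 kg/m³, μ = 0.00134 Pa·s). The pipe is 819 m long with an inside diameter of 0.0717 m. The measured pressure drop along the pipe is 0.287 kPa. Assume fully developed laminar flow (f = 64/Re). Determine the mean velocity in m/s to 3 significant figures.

For laminar flow, f = 64/Re with Re = ρVD/μ, so Darcy-Weisbach reduces to ΔP = 32μLV/D². Solving for V: V = ΔP·D²/(32μL) = 287·(0.0717)²/(32·0.00134·819) = 0.04201 m/s.
Check: Re = ρVD/μ = 795·0.04201·0.0717/0.00134 = 1787 < 2300, so the laminar assumption holds.

V ≈ 0.0420 m/s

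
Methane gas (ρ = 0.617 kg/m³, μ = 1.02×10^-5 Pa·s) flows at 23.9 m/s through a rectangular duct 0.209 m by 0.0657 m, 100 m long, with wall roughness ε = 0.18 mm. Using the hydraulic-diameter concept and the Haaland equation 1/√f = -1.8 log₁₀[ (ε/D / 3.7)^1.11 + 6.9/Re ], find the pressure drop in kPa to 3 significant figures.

ΔP ≈ 4.23 kPa

Hydraulic diameter D_h = 4A/P = 4·(0.209·0.0657)/(2·(0.209+0.0657)) = 0.05493/0.5494 = 0.09997 m.
Re = ρVD_h/μ = 0.617·23.9·0.09997/1.02e-05 = 1.445e+05.
ε/D_h = 0.00018/0.09997 = 0.0018; Haaland gives 1/√f = -1.8 log₁₀[0.00021+4.77e-05] = 6.459, so f = 0.02397.
ΔP = f(L/D_h)(ρV²/2) = 0.02397·100/0.09997·176.2 = 4225 Pa.
ΔP = 4.23 kPa.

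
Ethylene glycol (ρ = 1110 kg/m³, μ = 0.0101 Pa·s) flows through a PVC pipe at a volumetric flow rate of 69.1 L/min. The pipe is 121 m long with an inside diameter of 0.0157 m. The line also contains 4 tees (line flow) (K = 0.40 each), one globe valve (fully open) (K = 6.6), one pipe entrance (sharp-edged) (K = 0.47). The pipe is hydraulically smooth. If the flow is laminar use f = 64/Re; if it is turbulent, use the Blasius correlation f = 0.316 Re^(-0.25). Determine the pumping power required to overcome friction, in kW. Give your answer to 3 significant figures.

Q = 69.1 L/min = 69.1/60000 = 0.001152 m³/s.
Cross-sectional area A = πD²/4 = π(0.0157)²/4 = 0.0001936 m²; mean velocity V = Q/A = 0.001152/0.0001936 = 5.949 m/s.
Reynolds number Re = ρVD/μ = 1110 · 5.949 · 0.0157 / 0.0101 = 1.026e+04.
Re > 4000 → turbulent. Smooth-pipe (Blasius): f = 0.316 Re^(-0.25) = 0.316/(1.026e+04)^0.25 = 0.03139.
Total minor-loss coefficient ΣK = 4·0.4 + 1·6.6 + 1·0.47 = 8.67.
ΔP = [f·L/D + ΣK]·(ρV²/2) = [0.03139·121/0.0157 + 8.67]·(1110·5.949²/2) = [242 + 8.67]·1.964e+04 = 4.923e+06 Pa.
Pumping power P = QΔP = 0.001152·4.923e+06 = 5669 W = 5.67 kW.

P ≈ 5.67 kW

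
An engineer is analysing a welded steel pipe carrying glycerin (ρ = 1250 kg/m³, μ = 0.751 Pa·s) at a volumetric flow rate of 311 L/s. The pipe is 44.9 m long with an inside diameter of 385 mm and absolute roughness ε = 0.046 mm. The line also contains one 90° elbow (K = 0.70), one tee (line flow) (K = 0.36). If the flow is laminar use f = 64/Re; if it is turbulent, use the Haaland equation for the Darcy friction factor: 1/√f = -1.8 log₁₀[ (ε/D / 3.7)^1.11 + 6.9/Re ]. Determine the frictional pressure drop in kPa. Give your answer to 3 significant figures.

Q = 311 L/s = 311/1000 = 0.311 m³/s.
Cross-sectional area A = πD²/4 = π(0.385)²/4 = 0.1164 m²; mean velocity V = Q/A = 0.311/0.1164 = 2.671 m/s.
Reynolds number Re = ρVD/μ = 1250 · 2.671 · 0.385 / 0.751 = 1712.
Re < 2300 → laminar flow, so f = 64/Re = 64/1712 = 0.03739 (the turbulent correlation is not needed).
Total minor-loss coefficient ΣK = 1·0.7 + 1·0.36 = 1.06.
ΔP = [f·L/D + ΣK]·(ρV²/2) = [0.03739·44.9/0.385 + 1.06]·(1250·2.671²/2) = [4.36 + 1.06]·4460 = 2.418e+04 Pa.
ΔP = 2.418e+04 Pa = 24.2 kPa.

ΔP ≈ 24.2 kPa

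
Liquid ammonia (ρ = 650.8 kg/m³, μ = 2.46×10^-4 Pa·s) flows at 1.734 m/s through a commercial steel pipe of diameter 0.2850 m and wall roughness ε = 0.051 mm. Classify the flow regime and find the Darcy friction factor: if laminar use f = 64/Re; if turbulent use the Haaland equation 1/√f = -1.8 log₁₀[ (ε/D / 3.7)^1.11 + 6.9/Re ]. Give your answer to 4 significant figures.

f ≈ 0.01417

Re = ρVD/μ = 650.8·1.734·0.285/0.000246 = 1.307e+06.
Re > 4000 → turbulent. ε/D = 5.1e-05/0.285 = 0.000179; Haaland: 1/√f = -1.8 log₁₀[1.62e-05 + 5.28e-06] = 8.402, so f = 0.01417.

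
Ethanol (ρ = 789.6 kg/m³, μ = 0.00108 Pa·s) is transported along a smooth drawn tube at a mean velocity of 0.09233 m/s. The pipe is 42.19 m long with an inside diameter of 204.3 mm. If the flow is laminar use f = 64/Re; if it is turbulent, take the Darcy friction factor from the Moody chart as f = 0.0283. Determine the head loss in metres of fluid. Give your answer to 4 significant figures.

Reynolds number Re = ρVD/μ = 789.6 · 0.09233 · 0.2043 / 0.00108 = 1.379e+04.
Re > 4000 → turbulent; use the Moody-chart value f = 0.0283.
Darcy-Weisbach: ΔP = f(L/D)(ρV²/2) = 0.0283·(42.19/0.2043)·(789.6·0.09233²/2) = 0.0283·206.5·3.366 = 19.67 Pa.
Head loss h_f = ΔP/(ρg) = 19.67/(789.6·9.81) = 0.002539 m.

h_f ≈ 0.002539 m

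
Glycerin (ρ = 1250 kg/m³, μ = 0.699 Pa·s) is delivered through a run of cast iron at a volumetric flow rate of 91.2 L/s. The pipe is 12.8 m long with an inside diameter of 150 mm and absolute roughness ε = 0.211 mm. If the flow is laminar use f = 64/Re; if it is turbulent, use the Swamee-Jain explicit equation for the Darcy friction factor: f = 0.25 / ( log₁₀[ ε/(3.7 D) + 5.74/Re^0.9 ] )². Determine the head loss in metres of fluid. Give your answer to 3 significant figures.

h_f ≈ 5.36 m

Q = 91.2 L/s = 91.2/1000 = 0.0912 m³/s.
Cross-sectional area A = πD²/4 = π(0.15)²/4 = 0.01767 m²; mean velocity V = Q/A = 0.0912/0.01767 = 5.161 m/s.
Reynolds number Re = ρVD/μ = 1250 · 5.161 · 0.15 / 0.699 = 1384.
Re < 2300 → laminar flow, so f = 64/Re = 64/1384 = 0.04623 (the turbulent correlation is not needed).
Darcy-Weisbach: ΔP = f(L/D)(ρV²/2) = 0.04623·(12.8/0.15)·(1250·5.161²/2) = 0.04623·85.33·1.665e+04 = 6.567e+04 Pa.
Head loss h_f = ΔP/(ρg) = 6.567e+04/(1250·9.81) = 5.36 m.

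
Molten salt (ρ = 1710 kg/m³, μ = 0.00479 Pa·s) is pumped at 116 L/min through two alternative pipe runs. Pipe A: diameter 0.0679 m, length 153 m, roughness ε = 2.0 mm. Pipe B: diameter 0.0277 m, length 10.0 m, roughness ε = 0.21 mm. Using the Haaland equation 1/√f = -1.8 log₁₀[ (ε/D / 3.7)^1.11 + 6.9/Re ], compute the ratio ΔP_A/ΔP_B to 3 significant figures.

Pipe A: V = Q/A = 0.001933/0.003621 = 0.5339 m/s; Re = 1.294e+04; ε/D = 0.0295; Haaland → f = 0.05921; ΔP_A = f(L/D)(ρV²/2) = 3.252e+04 Pa.
Pipe B: V = Q/A = 0.001933/0.0006026 = 3.208 m/s; Re = 3.172e+04; ε/D = 0.00758; Haaland → f = 0.03666; ΔP_B = f(L/D)(ρV²/2) = 1.165e+05 Pa.
ΔP_A/ΔP_B = 3.252e+04/1.165e+05 = 0.279.

ΔP_A/ΔP_B ≈ 0.279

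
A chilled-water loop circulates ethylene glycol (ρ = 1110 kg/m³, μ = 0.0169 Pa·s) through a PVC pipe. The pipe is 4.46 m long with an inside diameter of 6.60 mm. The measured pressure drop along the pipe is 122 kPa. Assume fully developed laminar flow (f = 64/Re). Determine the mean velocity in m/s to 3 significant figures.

For laminar flow, f = 64/Re with Re = ρVD/μ, so Darcy-Weisbach reduces to ΔP = 32μLV/D². Solving for V: V = ΔP·D²/(32μL) = 1.22e+05·(0.0066)²/(32·0.0169·4.46) = 2.203 m/s.
Check: Re = ρVD/μ = 1110·2.203·0.0066/0.0169 = 955.1 < 2300, so the laminar assumption holds.

V ≈ 2.20 m/s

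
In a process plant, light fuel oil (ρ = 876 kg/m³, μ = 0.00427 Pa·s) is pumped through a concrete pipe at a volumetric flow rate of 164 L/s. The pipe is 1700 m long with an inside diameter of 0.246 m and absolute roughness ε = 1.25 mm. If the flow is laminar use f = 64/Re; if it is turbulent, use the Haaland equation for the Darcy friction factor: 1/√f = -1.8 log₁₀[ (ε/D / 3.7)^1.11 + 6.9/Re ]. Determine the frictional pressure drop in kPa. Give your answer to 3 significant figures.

ΔP ≈ 1120 kPa

Q = 164 L/s = 164/1000 = 0.164 m³/s.
Cross-sectional area A = πD²/4 = π(0.246)²/4 = 0.04753 m²; mean velocity V = Q/A = 0.164/0.04753 = 3.451 m/s.
Reynolds number Re = ρVD/μ = 876 · 3.451 · 0.246 / 0.00427 = 1.741e+05.
Re > 4000 → turbulent. Relative roughness ε/D = 0.00125/0.246 = 0.00508. Haaland: 1/√f = -1.8 log₁₀[(0.00508/3.7)^1.11 + 6.9/1.741e+05] = -1.8 log₁₀[0.000665 + 3.96e-05] = 5.673, so f = 0.03107.
Darcy-Weisbach: ΔP = f(L/D)(ρV²/2) = 0.03107·(1700/0.246)·(876·3.451²/2) = 0.03107·6911·5215 = 1.12e+06 Pa.
ΔP = 1.12e+06 Pa = 1120 kPa.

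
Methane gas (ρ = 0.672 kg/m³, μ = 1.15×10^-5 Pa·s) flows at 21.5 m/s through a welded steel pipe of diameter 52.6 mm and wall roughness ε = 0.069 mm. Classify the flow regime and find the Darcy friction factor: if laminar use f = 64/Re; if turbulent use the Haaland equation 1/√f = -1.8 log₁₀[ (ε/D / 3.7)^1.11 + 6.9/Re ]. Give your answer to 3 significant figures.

Re = ρVD/μ = 0.672·21.5·0.0526/1.15e-05 = 6.608e+04.
Re > 4000 → turbulent. ε/D = 6.9e-05/0.0526 = 0.00131; Haaland: 1/√f = -1.8 log₁₀[0.000148 + 0.000104] = 6.476, so f = 0.02384.

f ≈ 0.0238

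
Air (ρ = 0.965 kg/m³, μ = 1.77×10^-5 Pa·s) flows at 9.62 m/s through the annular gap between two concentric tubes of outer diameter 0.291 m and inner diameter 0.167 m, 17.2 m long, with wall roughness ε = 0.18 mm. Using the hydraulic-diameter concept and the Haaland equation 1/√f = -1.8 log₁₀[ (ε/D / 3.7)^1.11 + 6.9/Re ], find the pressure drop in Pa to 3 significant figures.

ΔP ≈ 150 Pa

Hydraulic diameter D_h = 4A/P = D_o - D_i = 0.291 - 0.167 = 0.124 m.
Re = ρVD_h/μ = 0.965·9.62·0.124/1.77e-05 = 6.504e+04.
ε/D_h = 0.00018/0.124 = 0.00145; Haaland gives 1/√f = -1.8 log₁₀[0.000166+0.000106] = 6.419, so f = 0.02427.
ΔP = f(L/D_h)(ρV²/2) = 0.02427·17.2/0.124·44.65 = 150.3 Pa.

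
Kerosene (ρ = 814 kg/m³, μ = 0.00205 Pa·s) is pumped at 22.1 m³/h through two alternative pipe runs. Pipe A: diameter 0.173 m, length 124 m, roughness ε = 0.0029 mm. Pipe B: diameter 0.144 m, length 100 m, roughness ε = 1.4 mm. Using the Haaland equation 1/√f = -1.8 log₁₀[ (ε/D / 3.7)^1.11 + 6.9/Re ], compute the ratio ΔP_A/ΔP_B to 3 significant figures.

ΔP_A/ΔP_B ≈ 0.327

Pipe A: V = Q/A = 0.006139/0.02351 = 0.2612 m/s; Re = 1.794e+04; ε/D = 1.68e-05; Haaland → f = 0.02649; ΔP_A = f(L/D)(ρV²/2) = 527 Pa.
Pipe B: V = Q/A = 0.006139/0.01629 = 0.3769 m/s; Re = 2.155e+04; ε/D = 0.00972; Haaland → f = 0.04014; ΔP_B = f(L/D)(ρV²/2) = 1612 Pa.
ΔP_A/ΔP_B = 527/1612 = 0.327.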